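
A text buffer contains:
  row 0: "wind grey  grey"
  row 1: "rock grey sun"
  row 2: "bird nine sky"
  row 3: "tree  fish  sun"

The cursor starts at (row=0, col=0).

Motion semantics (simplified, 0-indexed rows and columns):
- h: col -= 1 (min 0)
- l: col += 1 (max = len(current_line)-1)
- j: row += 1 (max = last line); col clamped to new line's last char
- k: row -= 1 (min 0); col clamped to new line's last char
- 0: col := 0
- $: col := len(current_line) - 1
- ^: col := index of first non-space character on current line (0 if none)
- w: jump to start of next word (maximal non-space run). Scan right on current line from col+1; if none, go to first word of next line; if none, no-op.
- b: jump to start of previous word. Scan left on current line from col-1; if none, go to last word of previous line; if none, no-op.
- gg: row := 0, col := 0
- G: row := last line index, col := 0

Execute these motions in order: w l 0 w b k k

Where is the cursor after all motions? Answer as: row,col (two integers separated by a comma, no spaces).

After 1 (w): row=0 col=5 char='g'
After 2 (l): row=0 col=6 char='r'
After 3 (0): row=0 col=0 char='w'
After 4 (w): row=0 col=5 char='g'
After 5 (b): row=0 col=0 char='w'
After 6 (k): row=0 col=0 char='w'
After 7 (k): row=0 col=0 char='w'

Answer: 0,0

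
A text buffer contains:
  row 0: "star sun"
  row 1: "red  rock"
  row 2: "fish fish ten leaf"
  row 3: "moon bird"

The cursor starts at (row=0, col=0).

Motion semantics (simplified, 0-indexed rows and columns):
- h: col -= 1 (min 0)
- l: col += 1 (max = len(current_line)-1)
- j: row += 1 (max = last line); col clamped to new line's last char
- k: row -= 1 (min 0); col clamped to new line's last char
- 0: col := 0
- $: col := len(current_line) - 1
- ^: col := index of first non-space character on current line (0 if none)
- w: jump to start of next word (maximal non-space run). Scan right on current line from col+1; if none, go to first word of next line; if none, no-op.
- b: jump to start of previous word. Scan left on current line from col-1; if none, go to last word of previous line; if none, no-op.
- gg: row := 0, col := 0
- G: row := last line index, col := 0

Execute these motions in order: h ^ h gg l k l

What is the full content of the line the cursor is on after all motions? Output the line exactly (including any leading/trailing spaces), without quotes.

After 1 (h): row=0 col=0 char='s'
After 2 (^): row=0 col=0 char='s'
After 3 (h): row=0 col=0 char='s'
After 4 (gg): row=0 col=0 char='s'
After 5 (l): row=0 col=1 char='t'
After 6 (k): row=0 col=1 char='t'
After 7 (l): row=0 col=2 char='a'

Answer: star sun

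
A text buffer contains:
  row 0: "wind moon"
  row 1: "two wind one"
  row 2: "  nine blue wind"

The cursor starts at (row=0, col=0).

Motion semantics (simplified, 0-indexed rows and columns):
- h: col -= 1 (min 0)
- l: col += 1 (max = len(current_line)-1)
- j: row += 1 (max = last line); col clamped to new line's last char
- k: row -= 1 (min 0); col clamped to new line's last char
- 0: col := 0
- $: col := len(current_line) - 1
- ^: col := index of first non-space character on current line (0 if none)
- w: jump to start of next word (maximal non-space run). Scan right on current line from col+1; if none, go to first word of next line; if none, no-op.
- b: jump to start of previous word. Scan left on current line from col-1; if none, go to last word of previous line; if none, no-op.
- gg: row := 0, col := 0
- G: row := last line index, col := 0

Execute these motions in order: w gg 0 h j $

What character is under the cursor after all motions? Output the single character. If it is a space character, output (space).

After 1 (w): row=0 col=5 char='m'
After 2 (gg): row=0 col=0 char='w'
After 3 (0): row=0 col=0 char='w'
After 4 (h): row=0 col=0 char='w'
After 5 (j): row=1 col=0 char='t'
After 6 ($): row=1 col=11 char='e'

Answer: e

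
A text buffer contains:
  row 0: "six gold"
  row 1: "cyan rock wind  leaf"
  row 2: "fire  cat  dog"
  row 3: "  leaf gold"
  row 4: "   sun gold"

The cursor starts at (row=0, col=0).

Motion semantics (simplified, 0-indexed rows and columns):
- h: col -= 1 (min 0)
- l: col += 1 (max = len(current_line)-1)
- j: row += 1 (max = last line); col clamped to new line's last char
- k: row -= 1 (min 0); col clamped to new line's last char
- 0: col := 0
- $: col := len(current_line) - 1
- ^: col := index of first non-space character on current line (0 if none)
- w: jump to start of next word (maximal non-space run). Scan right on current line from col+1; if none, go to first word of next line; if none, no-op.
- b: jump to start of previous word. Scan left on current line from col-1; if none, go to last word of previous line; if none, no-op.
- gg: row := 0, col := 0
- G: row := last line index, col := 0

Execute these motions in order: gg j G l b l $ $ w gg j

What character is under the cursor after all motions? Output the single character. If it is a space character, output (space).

Answer: c

Derivation:
After 1 (gg): row=0 col=0 char='s'
After 2 (j): row=1 col=0 char='c'
After 3 (G): row=4 col=0 char='_'
After 4 (l): row=4 col=1 char='_'
After 5 (b): row=3 col=7 char='g'
After 6 (l): row=3 col=8 char='o'
After 7 ($): row=3 col=10 char='d'
After 8 ($): row=3 col=10 char='d'
After 9 (w): row=4 col=3 char='s'
After 10 (gg): row=0 col=0 char='s'
After 11 (j): row=1 col=0 char='c'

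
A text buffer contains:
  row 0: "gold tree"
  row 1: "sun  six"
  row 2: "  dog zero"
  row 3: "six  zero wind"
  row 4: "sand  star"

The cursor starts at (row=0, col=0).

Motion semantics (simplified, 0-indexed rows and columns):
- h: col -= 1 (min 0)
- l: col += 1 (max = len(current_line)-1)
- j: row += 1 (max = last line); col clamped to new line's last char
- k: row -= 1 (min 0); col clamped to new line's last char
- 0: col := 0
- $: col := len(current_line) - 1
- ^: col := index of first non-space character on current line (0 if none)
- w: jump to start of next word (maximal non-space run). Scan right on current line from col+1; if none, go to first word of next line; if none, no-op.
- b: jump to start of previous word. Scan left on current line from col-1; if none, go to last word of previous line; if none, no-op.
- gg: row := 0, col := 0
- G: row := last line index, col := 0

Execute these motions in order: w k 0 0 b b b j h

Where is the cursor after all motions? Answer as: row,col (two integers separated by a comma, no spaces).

After 1 (w): row=0 col=5 char='t'
After 2 (k): row=0 col=5 char='t'
After 3 (0): row=0 col=0 char='g'
After 4 (0): row=0 col=0 char='g'
After 5 (b): row=0 col=0 char='g'
After 6 (b): row=0 col=0 char='g'
After 7 (b): row=0 col=0 char='g'
After 8 (j): row=1 col=0 char='s'
After 9 (h): row=1 col=0 char='s'

Answer: 1,0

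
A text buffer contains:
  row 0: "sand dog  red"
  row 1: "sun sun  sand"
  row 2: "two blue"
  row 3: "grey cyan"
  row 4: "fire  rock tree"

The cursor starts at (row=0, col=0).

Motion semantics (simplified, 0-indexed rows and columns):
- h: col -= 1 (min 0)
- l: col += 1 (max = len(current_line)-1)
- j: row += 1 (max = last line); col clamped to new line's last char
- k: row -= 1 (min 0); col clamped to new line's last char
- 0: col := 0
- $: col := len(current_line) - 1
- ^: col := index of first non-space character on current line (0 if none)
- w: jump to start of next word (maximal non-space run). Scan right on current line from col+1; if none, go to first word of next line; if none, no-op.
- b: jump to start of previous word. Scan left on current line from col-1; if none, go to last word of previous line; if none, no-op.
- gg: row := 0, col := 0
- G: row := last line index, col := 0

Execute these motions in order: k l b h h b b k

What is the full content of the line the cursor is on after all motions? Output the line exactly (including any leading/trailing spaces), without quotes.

Answer: sand dog  red

Derivation:
After 1 (k): row=0 col=0 char='s'
After 2 (l): row=0 col=1 char='a'
After 3 (b): row=0 col=0 char='s'
After 4 (h): row=0 col=0 char='s'
After 5 (h): row=0 col=0 char='s'
After 6 (b): row=0 col=0 char='s'
After 7 (b): row=0 col=0 char='s'
After 8 (k): row=0 col=0 char='s'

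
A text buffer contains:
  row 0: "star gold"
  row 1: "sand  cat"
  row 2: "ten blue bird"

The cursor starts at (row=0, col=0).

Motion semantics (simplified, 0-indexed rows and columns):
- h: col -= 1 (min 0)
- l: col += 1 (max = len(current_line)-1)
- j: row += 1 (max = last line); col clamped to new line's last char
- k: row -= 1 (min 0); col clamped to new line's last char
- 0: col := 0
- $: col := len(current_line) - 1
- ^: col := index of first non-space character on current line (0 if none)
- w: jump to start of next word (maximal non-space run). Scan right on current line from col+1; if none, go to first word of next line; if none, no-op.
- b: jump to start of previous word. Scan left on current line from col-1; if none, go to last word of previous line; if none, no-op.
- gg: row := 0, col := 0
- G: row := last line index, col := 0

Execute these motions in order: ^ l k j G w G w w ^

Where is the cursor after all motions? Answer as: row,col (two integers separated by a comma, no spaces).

After 1 (^): row=0 col=0 char='s'
After 2 (l): row=0 col=1 char='t'
After 3 (k): row=0 col=1 char='t'
After 4 (j): row=1 col=1 char='a'
After 5 (G): row=2 col=0 char='t'
After 6 (w): row=2 col=4 char='b'
After 7 (G): row=2 col=0 char='t'
After 8 (w): row=2 col=4 char='b'
After 9 (w): row=2 col=9 char='b'
After 10 (^): row=2 col=0 char='t'

Answer: 2,0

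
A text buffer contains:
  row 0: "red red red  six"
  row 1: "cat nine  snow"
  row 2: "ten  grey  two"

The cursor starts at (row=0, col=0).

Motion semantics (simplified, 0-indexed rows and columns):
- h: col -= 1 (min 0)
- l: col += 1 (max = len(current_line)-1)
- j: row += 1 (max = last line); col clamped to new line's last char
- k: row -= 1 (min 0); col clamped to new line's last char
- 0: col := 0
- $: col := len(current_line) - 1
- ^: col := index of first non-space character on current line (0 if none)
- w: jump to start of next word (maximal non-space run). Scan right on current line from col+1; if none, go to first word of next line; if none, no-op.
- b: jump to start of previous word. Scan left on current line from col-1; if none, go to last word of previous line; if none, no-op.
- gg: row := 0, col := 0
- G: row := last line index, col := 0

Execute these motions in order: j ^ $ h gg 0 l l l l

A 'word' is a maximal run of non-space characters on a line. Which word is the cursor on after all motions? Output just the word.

Answer: red

Derivation:
After 1 (j): row=1 col=0 char='c'
After 2 (^): row=1 col=0 char='c'
After 3 ($): row=1 col=13 char='w'
After 4 (h): row=1 col=12 char='o'
After 5 (gg): row=0 col=0 char='r'
After 6 (0): row=0 col=0 char='r'
After 7 (l): row=0 col=1 char='e'
After 8 (l): row=0 col=2 char='d'
After 9 (l): row=0 col=3 char='_'
After 10 (l): row=0 col=4 char='r'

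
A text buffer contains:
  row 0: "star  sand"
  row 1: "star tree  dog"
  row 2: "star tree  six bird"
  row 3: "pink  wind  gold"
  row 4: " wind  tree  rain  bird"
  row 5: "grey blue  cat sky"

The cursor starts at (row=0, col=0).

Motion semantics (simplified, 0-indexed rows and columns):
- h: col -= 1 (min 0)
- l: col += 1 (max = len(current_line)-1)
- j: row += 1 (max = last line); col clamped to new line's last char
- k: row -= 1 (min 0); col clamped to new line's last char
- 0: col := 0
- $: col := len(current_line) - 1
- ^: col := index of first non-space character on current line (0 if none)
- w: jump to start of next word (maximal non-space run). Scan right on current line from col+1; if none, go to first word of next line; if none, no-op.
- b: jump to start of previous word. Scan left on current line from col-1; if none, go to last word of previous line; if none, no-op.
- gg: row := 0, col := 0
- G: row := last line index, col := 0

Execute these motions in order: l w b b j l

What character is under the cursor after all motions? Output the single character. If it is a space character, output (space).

Answer: t

Derivation:
After 1 (l): row=0 col=1 char='t'
After 2 (w): row=0 col=6 char='s'
After 3 (b): row=0 col=0 char='s'
After 4 (b): row=0 col=0 char='s'
After 5 (j): row=1 col=0 char='s'
After 6 (l): row=1 col=1 char='t'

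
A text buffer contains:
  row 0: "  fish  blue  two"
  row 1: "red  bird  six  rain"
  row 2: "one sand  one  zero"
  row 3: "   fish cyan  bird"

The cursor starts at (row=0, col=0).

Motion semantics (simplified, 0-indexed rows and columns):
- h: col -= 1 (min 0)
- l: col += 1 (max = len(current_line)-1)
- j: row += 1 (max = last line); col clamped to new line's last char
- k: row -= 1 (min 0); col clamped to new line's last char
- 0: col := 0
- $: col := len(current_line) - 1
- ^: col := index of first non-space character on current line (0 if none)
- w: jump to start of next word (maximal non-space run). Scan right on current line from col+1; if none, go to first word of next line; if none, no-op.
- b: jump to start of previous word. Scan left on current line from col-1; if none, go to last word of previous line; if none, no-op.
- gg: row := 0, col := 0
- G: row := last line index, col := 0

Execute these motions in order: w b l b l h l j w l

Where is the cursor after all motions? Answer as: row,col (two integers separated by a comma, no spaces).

After 1 (w): row=0 col=2 char='f'
After 2 (b): row=0 col=2 char='f'
After 3 (l): row=0 col=3 char='i'
After 4 (b): row=0 col=2 char='f'
After 5 (l): row=0 col=3 char='i'
After 6 (h): row=0 col=2 char='f'
After 7 (l): row=0 col=3 char='i'
After 8 (j): row=1 col=3 char='_'
After 9 (w): row=1 col=5 char='b'
After 10 (l): row=1 col=6 char='i'

Answer: 1,6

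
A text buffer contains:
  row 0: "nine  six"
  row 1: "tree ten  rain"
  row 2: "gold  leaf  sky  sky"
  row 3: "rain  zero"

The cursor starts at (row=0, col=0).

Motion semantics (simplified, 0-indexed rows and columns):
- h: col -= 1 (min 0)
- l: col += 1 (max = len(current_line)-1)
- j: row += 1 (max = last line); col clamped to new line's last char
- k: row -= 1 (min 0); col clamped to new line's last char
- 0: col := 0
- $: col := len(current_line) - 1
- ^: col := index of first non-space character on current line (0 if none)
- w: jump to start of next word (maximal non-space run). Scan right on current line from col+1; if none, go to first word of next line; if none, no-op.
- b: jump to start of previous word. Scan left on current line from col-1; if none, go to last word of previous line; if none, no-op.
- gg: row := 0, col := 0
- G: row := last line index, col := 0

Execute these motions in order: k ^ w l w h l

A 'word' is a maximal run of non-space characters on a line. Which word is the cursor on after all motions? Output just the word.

Answer: tree

Derivation:
After 1 (k): row=0 col=0 char='n'
After 2 (^): row=0 col=0 char='n'
After 3 (w): row=0 col=6 char='s'
After 4 (l): row=0 col=7 char='i'
After 5 (w): row=1 col=0 char='t'
After 6 (h): row=1 col=0 char='t'
After 7 (l): row=1 col=1 char='r'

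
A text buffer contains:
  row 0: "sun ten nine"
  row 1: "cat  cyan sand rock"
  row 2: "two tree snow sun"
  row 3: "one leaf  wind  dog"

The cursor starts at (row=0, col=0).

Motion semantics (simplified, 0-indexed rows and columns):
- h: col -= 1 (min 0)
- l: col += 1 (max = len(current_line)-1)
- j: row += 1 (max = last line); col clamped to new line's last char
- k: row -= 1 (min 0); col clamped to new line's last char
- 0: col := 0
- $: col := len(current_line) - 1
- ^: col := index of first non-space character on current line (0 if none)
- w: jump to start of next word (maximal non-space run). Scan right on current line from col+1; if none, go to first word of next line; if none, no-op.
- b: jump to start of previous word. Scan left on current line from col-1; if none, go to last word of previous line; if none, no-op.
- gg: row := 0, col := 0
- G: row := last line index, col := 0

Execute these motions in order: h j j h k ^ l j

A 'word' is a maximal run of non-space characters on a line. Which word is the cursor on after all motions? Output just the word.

Answer: two

Derivation:
After 1 (h): row=0 col=0 char='s'
After 2 (j): row=1 col=0 char='c'
After 3 (j): row=2 col=0 char='t'
After 4 (h): row=2 col=0 char='t'
After 5 (k): row=1 col=0 char='c'
After 6 (^): row=1 col=0 char='c'
After 7 (l): row=1 col=1 char='a'
After 8 (j): row=2 col=1 char='w'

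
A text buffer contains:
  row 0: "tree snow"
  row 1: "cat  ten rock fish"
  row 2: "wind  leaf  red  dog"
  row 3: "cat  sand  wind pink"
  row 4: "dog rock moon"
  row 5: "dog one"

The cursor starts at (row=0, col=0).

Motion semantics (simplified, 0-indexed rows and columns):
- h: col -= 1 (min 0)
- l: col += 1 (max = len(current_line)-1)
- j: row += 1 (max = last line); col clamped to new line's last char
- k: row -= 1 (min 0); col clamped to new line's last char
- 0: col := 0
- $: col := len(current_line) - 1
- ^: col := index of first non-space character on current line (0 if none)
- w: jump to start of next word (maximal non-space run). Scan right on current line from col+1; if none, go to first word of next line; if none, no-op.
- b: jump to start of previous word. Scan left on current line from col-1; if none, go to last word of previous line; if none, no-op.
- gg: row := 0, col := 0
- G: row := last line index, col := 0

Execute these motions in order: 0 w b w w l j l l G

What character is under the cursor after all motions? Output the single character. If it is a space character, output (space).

After 1 (0): row=0 col=0 char='t'
After 2 (w): row=0 col=5 char='s'
After 3 (b): row=0 col=0 char='t'
After 4 (w): row=0 col=5 char='s'
After 5 (w): row=1 col=0 char='c'
After 6 (l): row=1 col=1 char='a'
After 7 (j): row=2 col=1 char='i'
After 8 (l): row=2 col=2 char='n'
After 9 (l): row=2 col=3 char='d'
After 10 (G): row=5 col=0 char='d'

Answer: d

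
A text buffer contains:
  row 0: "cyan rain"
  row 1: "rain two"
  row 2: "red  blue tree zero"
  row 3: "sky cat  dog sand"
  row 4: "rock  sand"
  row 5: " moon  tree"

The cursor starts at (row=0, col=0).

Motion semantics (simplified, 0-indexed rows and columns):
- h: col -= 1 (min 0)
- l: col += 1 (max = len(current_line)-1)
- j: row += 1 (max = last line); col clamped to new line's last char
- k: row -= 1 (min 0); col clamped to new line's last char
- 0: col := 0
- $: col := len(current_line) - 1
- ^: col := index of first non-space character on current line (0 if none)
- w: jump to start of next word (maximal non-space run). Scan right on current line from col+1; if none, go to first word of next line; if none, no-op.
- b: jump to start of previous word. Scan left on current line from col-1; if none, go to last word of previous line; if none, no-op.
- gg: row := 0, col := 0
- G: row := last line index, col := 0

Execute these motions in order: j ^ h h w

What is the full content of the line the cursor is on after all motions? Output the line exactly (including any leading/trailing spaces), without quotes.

Answer: rain two

Derivation:
After 1 (j): row=1 col=0 char='r'
After 2 (^): row=1 col=0 char='r'
After 3 (h): row=1 col=0 char='r'
After 4 (h): row=1 col=0 char='r'
After 5 (w): row=1 col=5 char='t'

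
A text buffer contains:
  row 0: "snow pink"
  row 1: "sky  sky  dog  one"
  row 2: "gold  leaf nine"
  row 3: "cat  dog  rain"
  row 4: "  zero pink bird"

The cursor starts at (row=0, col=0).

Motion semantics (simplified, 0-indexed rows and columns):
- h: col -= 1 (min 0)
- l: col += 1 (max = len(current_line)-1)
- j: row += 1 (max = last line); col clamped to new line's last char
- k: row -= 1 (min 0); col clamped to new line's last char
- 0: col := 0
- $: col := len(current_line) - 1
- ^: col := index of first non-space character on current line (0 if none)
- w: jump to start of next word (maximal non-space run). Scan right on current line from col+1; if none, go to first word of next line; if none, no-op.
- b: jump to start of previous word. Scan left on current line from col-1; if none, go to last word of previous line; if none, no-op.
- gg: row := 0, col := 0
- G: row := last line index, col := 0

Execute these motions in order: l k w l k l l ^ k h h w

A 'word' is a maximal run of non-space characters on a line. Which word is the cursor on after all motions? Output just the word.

Answer: pink

Derivation:
After 1 (l): row=0 col=1 char='n'
After 2 (k): row=0 col=1 char='n'
After 3 (w): row=0 col=5 char='p'
After 4 (l): row=0 col=6 char='i'
After 5 (k): row=0 col=6 char='i'
After 6 (l): row=0 col=7 char='n'
After 7 (l): row=0 col=8 char='k'
After 8 (^): row=0 col=0 char='s'
After 9 (k): row=0 col=0 char='s'
After 10 (h): row=0 col=0 char='s'
After 11 (h): row=0 col=0 char='s'
After 12 (w): row=0 col=5 char='p'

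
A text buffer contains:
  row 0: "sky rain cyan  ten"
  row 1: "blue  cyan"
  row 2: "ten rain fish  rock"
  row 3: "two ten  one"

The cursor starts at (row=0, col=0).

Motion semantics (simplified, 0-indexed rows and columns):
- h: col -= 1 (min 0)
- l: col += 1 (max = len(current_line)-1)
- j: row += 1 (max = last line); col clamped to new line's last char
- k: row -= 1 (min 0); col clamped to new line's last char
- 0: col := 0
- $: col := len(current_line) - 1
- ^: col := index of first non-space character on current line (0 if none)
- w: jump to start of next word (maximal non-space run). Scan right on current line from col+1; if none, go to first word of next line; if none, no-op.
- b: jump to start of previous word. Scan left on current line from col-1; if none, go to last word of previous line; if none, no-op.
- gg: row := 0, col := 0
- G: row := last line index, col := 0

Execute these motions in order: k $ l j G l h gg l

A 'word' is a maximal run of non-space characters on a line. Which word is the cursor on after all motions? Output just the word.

After 1 (k): row=0 col=0 char='s'
After 2 ($): row=0 col=17 char='n'
After 3 (l): row=0 col=17 char='n'
After 4 (j): row=1 col=9 char='n'
After 5 (G): row=3 col=0 char='t'
After 6 (l): row=3 col=1 char='w'
After 7 (h): row=3 col=0 char='t'
After 8 (gg): row=0 col=0 char='s'
After 9 (l): row=0 col=1 char='k'

Answer: sky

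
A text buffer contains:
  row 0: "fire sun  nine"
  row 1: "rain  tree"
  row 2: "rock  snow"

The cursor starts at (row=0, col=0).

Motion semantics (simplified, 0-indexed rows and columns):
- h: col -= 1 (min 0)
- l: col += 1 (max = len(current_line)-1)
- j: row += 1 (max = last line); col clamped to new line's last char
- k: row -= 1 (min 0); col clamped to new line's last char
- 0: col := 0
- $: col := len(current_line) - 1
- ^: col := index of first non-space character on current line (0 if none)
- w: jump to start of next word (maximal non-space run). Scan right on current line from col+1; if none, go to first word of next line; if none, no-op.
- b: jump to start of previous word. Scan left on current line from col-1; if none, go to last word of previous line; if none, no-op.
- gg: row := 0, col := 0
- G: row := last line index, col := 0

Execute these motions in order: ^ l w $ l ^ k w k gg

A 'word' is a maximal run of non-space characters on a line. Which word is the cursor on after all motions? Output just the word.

After 1 (^): row=0 col=0 char='f'
After 2 (l): row=0 col=1 char='i'
After 3 (w): row=0 col=5 char='s'
After 4 ($): row=0 col=13 char='e'
After 5 (l): row=0 col=13 char='e'
After 6 (^): row=0 col=0 char='f'
After 7 (k): row=0 col=0 char='f'
After 8 (w): row=0 col=5 char='s'
After 9 (k): row=0 col=5 char='s'
After 10 (gg): row=0 col=0 char='f'

Answer: fire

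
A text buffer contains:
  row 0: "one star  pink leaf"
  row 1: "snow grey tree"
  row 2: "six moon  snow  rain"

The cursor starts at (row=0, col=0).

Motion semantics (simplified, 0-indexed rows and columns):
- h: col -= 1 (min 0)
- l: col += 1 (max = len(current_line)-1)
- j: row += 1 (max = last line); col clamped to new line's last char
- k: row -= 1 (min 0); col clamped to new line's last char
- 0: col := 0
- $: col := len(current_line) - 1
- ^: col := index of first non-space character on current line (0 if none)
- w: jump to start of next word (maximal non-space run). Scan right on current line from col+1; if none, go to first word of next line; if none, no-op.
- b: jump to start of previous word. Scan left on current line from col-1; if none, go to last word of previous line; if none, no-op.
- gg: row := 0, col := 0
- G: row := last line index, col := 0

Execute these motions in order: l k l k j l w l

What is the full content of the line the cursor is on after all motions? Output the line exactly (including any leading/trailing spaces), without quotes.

After 1 (l): row=0 col=1 char='n'
After 2 (k): row=0 col=1 char='n'
After 3 (l): row=0 col=2 char='e'
After 4 (k): row=0 col=2 char='e'
After 5 (j): row=1 col=2 char='o'
After 6 (l): row=1 col=3 char='w'
After 7 (w): row=1 col=5 char='g'
After 8 (l): row=1 col=6 char='r'

Answer: snow grey tree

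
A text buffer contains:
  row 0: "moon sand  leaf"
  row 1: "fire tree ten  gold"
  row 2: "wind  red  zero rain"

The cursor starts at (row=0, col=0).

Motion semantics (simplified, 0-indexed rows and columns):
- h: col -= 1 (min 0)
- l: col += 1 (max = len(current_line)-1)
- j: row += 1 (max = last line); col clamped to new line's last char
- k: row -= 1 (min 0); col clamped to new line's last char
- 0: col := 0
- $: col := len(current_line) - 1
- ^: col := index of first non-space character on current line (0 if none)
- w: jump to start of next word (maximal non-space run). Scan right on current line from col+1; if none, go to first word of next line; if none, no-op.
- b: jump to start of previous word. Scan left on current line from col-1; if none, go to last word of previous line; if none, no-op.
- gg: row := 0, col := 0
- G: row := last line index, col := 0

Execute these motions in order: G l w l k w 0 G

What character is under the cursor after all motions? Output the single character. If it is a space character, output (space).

Answer: w

Derivation:
After 1 (G): row=2 col=0 char='w'
After 2 (l): row=2 col=1 char='i'
After 3 (w): row=2 col=6 char='r'
After 4 (l): row=2 col=7 char='e'
After 5 (k): row=1 col=7 char='e'
After 6 (w): row=1 col=10 char='t'
After 7 (0): row=1 col=0 char='f'
After 8 (G): row=2 col=0 char='w'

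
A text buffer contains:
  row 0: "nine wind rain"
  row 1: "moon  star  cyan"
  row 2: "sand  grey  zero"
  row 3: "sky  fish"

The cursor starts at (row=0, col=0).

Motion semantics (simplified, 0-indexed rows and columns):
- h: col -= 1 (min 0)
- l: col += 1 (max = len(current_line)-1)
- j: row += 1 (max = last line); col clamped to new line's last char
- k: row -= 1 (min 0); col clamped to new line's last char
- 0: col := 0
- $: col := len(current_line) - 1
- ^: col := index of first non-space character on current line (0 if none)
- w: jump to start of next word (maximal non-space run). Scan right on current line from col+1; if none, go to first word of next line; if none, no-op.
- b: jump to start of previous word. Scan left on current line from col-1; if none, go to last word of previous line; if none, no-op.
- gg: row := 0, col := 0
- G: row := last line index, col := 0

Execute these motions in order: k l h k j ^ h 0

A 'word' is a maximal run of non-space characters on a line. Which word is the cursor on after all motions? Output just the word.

Answer: moon

Derivation:
After 1 (k): row=0 col=0 char='n'
After 2 (l): row=0 col=1 char='i'
After 3 (h): row=0 col=0 char='n'
After 4 (k): row=0 col=0 char='n'
After 5 (j): row=1 col=0 char='m'
After 6 (^): row=1 col=0 char='m'
After 7 (h): row=1 col=0 char='m'
After 8 (0): row=1 col=0 char='m'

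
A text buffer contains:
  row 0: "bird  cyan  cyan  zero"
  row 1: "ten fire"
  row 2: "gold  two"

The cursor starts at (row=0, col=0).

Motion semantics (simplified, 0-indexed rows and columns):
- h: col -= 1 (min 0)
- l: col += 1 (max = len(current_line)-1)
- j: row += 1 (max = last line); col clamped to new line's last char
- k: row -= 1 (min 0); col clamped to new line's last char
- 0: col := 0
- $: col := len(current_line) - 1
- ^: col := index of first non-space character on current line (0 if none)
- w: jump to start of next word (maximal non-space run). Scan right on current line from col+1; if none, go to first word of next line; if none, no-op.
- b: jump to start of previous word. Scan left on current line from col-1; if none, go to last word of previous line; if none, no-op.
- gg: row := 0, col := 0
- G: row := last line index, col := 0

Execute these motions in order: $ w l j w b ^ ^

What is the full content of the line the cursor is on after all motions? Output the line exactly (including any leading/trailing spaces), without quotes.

Answer: gold  two

Derivation:
After 1 ($): row=0 col=21 char='o'
After 2 (w): row=1 col=0 char='t'
After 3 (l): row=1 col=1 char='e'
After 4 (j): row=2 col=1 char='o'
After 5 (w): row=2 col=6 char='t'
After 6 (b): row=2 col=0 char='g'
After 7 (^): row=2 col=0 char='g'
After 8 (^): row=2 col=0 char='g'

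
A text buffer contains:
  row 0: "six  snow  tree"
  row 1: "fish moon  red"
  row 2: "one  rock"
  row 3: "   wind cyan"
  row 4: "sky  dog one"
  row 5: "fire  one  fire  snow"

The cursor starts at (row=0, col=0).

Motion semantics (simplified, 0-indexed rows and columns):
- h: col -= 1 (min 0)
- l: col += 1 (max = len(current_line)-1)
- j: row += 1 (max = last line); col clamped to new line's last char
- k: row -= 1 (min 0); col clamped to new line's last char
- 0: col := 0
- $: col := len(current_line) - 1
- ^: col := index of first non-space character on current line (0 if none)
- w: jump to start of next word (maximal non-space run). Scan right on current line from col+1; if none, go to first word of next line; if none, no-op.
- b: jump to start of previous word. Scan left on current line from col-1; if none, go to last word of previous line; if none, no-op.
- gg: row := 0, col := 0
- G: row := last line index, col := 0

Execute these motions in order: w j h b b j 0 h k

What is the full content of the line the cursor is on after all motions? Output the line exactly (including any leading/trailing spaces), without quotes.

After 1 (w): row=0 col=5 char='s'
After 2 (j): row=1 col=5 char='m'
After 3 (h): row=1 col=4 char='_'
After 4 (b): row=1 col=0 char='f'
After 5 (b): row=0 col=11 char='t'
After 6 (j): row=1 col=11 char='r'
After 7 (0): row=1 col=0 char='f'
After 8 (h): row=1 col=0 char='f'
After 9 (k): row=0 col=0 char='s'

Answer: six  snow  tree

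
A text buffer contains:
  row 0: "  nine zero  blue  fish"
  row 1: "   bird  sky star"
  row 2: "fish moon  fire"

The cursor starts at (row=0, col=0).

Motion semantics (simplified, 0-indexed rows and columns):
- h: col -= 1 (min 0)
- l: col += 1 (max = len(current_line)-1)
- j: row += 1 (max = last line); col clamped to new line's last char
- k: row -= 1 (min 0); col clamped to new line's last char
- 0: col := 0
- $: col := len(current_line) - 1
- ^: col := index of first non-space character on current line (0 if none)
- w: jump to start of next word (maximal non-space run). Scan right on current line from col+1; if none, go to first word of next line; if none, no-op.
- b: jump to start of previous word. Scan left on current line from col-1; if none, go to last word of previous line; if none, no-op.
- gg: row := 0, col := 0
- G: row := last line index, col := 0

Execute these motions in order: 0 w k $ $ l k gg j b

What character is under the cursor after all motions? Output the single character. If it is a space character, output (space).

Answer: f

Derivation:
After 1 (0): row=0 col=0 char='_'
After 2 (w): row=0 col=2 char='n'
After 3 (k): row=0 col=2 char='n'
After 4 ($): row=0 col=22 char='h'
After 5 ($): row=0 col=22 char='h'
After 6 (l): row=0 col=22 char='h'
After 7 (k): row=0 col=22 char='h'
After 8 (gg): row=0 col=0 char='_'
After 9 (j): row=1 col=0 char='_'
After 10 (b): row=0 col=19 char='f'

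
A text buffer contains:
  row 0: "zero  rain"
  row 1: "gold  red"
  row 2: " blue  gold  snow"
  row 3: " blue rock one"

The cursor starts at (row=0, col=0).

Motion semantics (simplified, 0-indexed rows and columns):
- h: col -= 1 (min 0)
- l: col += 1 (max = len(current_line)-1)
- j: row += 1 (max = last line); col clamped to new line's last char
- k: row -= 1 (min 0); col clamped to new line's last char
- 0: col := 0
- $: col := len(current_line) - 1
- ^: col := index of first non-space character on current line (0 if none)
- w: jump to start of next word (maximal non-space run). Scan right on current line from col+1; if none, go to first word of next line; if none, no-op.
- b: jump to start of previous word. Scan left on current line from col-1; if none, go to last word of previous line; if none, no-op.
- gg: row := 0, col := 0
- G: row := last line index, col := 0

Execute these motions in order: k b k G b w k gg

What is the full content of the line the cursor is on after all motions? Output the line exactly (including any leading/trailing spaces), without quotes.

After 1 (k): row=0 col=0 char='z'
After 2 (b): row=0 col=0 char='z'
After 3 (k): row=0 col=0 char='z'
After 4 (G): row=3 col=0 char='_'
After 5 (b): row=2 col=13 char='s'
After 6 (w): row=3 col=1 char='b'
After 7 (k): row=2 col=1 char='b'
After 8 (gg): row=0 col=0 char='z'

Answer: zero  rain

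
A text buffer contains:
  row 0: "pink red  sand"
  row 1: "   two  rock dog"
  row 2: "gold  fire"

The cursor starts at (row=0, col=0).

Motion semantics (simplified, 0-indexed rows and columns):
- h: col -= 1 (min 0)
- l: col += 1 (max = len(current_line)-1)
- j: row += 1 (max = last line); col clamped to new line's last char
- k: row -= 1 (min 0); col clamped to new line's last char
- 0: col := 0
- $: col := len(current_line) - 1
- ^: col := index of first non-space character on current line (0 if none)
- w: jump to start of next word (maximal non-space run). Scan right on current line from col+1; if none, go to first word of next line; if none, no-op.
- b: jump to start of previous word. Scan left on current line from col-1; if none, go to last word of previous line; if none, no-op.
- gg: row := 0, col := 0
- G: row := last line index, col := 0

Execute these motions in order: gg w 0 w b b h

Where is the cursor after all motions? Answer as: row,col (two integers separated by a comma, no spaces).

Answer: 0,0

Derivation:
After 1 (gg): row=0 col=0 char='p'
After 2 (w): row=0 col=5 char='r'
After 3 (0): row=0 col=0 char='p'
After 4 (w): row=0 col=5 char='r'
After 5 (b): row=0 col=0 char='p'
After 6 (b): row=0 col=0 char='p'
After 7 (h): row=0 col=0 char='p'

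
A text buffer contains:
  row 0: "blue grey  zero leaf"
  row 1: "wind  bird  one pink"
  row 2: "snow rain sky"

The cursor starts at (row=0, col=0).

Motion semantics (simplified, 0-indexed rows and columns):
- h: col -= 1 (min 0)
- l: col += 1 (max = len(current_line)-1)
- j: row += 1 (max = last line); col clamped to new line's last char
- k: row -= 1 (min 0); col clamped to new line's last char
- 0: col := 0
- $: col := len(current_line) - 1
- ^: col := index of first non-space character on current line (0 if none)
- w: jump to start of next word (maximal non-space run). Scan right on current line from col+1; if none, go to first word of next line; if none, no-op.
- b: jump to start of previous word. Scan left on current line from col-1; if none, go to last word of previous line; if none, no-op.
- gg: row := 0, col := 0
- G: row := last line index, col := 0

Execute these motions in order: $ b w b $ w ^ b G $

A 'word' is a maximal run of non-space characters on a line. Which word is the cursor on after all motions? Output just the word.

Answer: sky

Derivation:
After 1 ($): row=0 col=19 char='f'
After 2 (b): row=0 col=16 char='l'
After 3 (w): row=1 col=0 char='w'
After 4 (b): row=0 col=16 char='l'
After 5 ($): row=0 col=19 char='f'
After 6 (w): row=1 col=0 char='w'
After 7 (^): row=1 col=0 char='w'
After 8 (b): row=0 col=16 char='l'
After 9 (G): row=2 col=0 char='s'
After 10 ($): row=2 col=12 char='y'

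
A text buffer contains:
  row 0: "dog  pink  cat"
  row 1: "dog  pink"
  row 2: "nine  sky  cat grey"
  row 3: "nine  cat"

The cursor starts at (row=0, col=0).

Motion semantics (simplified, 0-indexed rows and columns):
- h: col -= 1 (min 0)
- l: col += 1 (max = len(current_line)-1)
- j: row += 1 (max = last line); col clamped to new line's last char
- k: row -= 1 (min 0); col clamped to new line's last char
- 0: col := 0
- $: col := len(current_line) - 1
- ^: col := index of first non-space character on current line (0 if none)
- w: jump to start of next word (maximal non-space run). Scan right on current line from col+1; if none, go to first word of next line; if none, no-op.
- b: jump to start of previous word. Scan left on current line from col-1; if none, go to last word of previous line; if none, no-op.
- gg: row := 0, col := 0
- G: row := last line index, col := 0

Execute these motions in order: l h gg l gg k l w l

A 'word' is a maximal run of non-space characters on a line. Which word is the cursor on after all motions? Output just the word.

After 1 (l): row=0 col=1 char='o'
After 2 (h): row=0 col=0 char='d'
After 3 (gg): row=0 col=0 char='d'
After 4 (l): row=0 col=1 char='o'
After 5 (gg): row=0 col=0 char='d'
After 6 (k): row=0 col=0 char='d'
After 7 (l): row=0 col=1 char='o'
After 8 (w): row=0 col=5 char='p'
After 9 (l): row=0 col=6 char='i'

Answer: pink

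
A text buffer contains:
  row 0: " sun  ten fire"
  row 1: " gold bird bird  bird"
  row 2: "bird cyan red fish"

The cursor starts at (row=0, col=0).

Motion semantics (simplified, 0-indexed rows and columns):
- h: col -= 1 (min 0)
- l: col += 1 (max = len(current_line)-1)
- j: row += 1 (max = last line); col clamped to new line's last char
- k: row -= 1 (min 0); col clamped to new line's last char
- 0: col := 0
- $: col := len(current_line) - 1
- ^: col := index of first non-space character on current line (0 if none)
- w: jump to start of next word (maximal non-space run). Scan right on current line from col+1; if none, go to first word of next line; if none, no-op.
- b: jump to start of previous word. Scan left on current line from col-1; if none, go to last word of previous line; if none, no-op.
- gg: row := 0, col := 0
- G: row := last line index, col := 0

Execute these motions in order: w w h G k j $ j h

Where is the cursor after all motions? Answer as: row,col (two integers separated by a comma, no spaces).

After 1 (w): row=0 col=1 char='s'
After 2 (w): row=0 col=6 char='t'
After 3 (h): row=0 col=5 char='_'
After 4 (G): row=2 col=0 char='b'
After 5 (k): row=1 col=0 char='_'
After 6 (j): row=2 col=0 char='b'
After 7 ($): row=2 col=17 char='h'
After 8 (j): row=2 col=17 char='h'
After 9 (h): row=2 col=16 char='s'

Answer: 2,16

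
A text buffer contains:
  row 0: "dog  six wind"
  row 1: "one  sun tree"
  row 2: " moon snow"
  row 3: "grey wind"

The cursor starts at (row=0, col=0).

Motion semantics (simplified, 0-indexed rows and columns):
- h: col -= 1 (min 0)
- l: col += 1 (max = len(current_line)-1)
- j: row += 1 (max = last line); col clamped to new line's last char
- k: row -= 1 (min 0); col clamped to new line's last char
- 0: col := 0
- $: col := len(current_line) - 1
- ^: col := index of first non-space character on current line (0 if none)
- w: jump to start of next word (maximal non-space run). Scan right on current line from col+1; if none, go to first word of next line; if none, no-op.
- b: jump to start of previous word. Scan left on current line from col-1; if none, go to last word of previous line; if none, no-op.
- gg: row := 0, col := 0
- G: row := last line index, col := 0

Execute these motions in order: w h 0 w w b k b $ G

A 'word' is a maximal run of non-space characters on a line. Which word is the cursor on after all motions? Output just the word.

Answer: grey

Derivation:
After 1 (w): row=0 col=5 char='s'
After 2 (h): row=0 col=4 char='_'
After 3 (0): row=0 col=0 char='d'
After 4 (w): row=0 col=5 char='s'
After 5 (w): row=0 col=9 char='w'
After 6 (b): row=0 col=5 char='s'
After 7 (k): row=0 col=5 char='s'
After 8 (b): row=0 col=0 char='d'
After 9 ($): row=0 col=12 char='d'
After 10 (G): row=3 col=0 char='g'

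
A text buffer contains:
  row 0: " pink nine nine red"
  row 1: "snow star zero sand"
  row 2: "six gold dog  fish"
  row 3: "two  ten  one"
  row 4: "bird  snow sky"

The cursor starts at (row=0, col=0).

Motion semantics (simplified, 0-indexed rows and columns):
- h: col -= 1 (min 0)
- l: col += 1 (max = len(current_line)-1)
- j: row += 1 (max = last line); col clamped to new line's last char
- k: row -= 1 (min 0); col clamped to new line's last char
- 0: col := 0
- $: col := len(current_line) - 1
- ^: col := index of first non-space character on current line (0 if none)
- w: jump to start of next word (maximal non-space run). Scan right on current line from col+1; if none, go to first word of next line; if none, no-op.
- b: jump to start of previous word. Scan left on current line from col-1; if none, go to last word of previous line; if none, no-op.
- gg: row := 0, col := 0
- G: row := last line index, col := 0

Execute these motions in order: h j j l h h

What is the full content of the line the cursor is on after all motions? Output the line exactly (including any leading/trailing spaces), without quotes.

After 1 (h): row=0 col=0 char='_'
After 2 (j): row=1 col=0 char='s'
After 3 (j): row=2 col=0 char='s'
After 4 (l): row=2 col=1 char='i'
After 5 (h): row=2 col=0 char='s'
After 6 (h): row=2 col=0 char='s'

Answer: six gold dog  fish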